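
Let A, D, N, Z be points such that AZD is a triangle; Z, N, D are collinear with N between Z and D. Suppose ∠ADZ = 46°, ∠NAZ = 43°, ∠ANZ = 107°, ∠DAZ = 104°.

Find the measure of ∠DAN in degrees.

∠DAN = 61°

1. ∠ADN = 46°  [N on ray DZ]
2. ∠AND = 73°  [linear pair at N on ZD]
3. ∠DAN = 61°  [△AND]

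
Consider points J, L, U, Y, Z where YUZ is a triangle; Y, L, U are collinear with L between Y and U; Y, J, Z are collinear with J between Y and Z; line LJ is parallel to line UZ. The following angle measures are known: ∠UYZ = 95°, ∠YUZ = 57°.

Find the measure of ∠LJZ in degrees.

1. ∠UZY = 28°  [△YUZ]
2. ∠LJY = 28°  [LJ∥UZ, corresponding at J]
3. ∠LJZ = 152°  [linear pair at J on YZ]

∠LJZ = 152°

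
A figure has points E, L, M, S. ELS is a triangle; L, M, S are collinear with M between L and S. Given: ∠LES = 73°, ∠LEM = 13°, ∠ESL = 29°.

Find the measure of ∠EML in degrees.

1. ∠ELS = 78°  [△ELS]
2. ∠ELM = 78°  [M on ray LS]
3. ∠EML = 89°  [△ELM]

∠EML = 89°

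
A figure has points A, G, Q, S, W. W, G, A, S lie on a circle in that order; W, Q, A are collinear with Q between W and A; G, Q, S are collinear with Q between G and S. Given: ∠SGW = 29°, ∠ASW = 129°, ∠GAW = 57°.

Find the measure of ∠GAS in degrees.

1. ∠SAW = 29°  [same arc WS]
2. ∠AGW = 51°  [cyclic WGAS, opposite ∠G+∠S]
3. ∠AWS = 22°  [△WAS]
4. ∠AWG = 72°  [△WGA]
5. ∠AGS = 22°  [same arc AS]
6. ∠ASG = 72°  [same arc GA]
7. ∠GAS = 86°  [△GAS]

∠GAS = 86°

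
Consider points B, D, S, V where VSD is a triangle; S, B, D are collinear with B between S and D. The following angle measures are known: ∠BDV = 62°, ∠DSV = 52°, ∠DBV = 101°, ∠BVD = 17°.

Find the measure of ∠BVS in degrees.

1. ∠BSV = 52°  [B on ray SD]
2. ∠SBV = 79°  [linear pair at B on SD]
3. ∠BVS = 49°  [△VSB]

∠BVS = 49°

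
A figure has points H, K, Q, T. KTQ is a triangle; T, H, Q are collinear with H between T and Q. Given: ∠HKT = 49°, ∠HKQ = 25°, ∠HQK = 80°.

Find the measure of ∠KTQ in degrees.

∠KTQ = 26°

1. ∠KHQ = 75°  [△KHQ]
2. ∠KHT = 105°  [linear pair at H on TQ]
3. ∠HTK = 26°  [△KTH]
4. ∠KTQ = 26°  [H on ray TQ]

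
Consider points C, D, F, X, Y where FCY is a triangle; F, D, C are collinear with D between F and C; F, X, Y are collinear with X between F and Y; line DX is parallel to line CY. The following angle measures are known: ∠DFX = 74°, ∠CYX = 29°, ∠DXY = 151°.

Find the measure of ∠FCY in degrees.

∠FCY = 77°

1. ∠CFY = 74°  [D on FC, X on FY]
2. ∠CYF = 29°  [X on ray YF]
3. ∠FCY = 77°  [△FCY]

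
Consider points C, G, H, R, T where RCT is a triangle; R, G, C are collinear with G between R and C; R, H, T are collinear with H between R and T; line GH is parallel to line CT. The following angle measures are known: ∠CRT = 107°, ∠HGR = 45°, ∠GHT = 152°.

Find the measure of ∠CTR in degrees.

1. ∠GRH = 107°  [G on RC, H on RT]
2. ∠GHR = 28°  [△RGH]
3. ∠CTR = 28°  [GH∥CT, corresponding at H]

∠CTR = 28°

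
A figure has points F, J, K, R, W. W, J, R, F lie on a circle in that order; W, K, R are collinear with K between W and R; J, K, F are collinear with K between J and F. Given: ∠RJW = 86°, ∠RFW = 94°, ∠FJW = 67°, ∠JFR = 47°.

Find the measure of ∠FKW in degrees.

∠FKW = 114°

1. ∠FRW = 67°  [same arc WF]
2. ∠FKR = 66°  [△RKF]
3. ∠FKW = 114°  [linear pair at K on WR]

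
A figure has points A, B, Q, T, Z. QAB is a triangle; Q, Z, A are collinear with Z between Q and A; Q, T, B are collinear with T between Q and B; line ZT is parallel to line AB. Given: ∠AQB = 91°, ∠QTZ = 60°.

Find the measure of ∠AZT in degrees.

1. ∠TQZ = 91°  [Z on QA, T on QB]
2. ∠QZT = 29°  [△QZT]
3. ∠AZT = 151°  [linear pair at Z on QA]

∠AZT = 151°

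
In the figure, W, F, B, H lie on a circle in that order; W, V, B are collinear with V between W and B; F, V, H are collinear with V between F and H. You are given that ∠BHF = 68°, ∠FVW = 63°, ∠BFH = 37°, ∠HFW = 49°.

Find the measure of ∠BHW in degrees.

∠BHW = 94°

1. ∠BWH = 37°  [same arc BH]
2. ∠HBW = 49°  [same arc WH]
3. ∠BHW = 94°  [△WBH]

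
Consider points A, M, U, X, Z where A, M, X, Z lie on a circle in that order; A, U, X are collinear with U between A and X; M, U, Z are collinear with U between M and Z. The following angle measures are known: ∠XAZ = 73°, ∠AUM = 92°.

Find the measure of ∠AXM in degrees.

∠AXM = 19°

1. ∠XMZ = 73°  [same arc XZ]
2. ∠MUX = 88°  [linear pair at U on AX]
3. ∠AXM = 19°  [△MUX]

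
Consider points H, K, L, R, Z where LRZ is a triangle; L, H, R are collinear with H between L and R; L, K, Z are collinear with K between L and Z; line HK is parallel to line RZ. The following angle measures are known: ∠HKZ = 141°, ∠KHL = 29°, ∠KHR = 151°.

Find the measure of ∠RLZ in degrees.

1. ∠HKL = 39°  [linear pair at K on LZ]
2. ∠HLK = 112°  [△LHK]
3. ∠RLZ = 112°  [H on LR, K on LZ]

∠RLZ = 112°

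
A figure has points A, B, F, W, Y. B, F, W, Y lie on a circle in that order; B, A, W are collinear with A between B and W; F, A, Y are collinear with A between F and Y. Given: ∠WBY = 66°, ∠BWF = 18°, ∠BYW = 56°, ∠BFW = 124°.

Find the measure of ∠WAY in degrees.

1. ∠BYF = 18°  [same arc BF]
2. ∠BAY = 96°  [△BAY]
3. ∠WAY = 84°  [linear pair at A on BW]

∠WAY = 84°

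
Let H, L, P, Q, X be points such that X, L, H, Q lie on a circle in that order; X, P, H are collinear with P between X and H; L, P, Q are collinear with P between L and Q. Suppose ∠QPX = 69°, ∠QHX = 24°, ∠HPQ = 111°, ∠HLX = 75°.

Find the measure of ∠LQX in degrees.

1. ∠HQX = 105°  [cyclic XLHQ, opposite ∠L+∠Q]
2. ∠HXQ = 51°  [△XHQ]
3. ∠LQX = 60°  [△XPQ]

∠LQX = 60°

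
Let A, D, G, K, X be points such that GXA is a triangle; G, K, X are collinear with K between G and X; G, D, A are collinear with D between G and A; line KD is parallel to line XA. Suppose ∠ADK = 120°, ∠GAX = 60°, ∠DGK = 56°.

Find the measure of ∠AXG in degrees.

1. ∠GDK = 60°  [linear pair at D on GA]
2. ∠DKG = 64°  [△GKD]
3. ∠AXG = 64°  [KD∥XA, corresponding at K]

∠AXG = 64°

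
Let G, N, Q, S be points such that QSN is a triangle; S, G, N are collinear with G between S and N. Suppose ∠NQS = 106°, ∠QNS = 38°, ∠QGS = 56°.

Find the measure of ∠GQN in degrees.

1. ∠GNQ = 38°  [G on ray NS]
2. ∠NGQ = 124°  [linear pair at G on SN]
3. ∠GQN = 18°  [△QGN]

∠GQN = 18°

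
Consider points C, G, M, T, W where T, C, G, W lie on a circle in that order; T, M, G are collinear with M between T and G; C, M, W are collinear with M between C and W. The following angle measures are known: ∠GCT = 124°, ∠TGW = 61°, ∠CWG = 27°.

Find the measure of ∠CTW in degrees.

∠CTW = 90°

1. ∠GWT = 56°  [cyclic TCGW, opposite ∠C+∠W]
2. ∠GTW = 63°  [△TGW]
3. ∠GCW = 63°  [same arc GW]
4. ∠CGW = 90°  [△CGW]
5. ∠CTW = 90°  [cyclic TCGW, opposite ∠T+∠G]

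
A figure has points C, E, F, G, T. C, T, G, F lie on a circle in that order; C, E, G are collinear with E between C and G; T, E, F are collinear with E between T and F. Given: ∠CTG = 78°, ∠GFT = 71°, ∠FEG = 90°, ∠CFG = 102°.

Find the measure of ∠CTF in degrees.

1. ∠GCT = 71°  [same arc TG]
2. ∠CET = 90°  [vertical angles at E]
3. ∠CTF = 19°  [△CET]

∠CTF = 19°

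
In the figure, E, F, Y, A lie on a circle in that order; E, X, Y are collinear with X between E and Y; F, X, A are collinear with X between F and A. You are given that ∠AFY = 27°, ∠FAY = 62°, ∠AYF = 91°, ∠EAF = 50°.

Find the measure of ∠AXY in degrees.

∠AXY = 77°

1. ∠AEY = 27°  [same arc YA]
2. ∠AXE = 103°  [△EXA]
3. ∠AXY = 77°  [linear pair at X on EY]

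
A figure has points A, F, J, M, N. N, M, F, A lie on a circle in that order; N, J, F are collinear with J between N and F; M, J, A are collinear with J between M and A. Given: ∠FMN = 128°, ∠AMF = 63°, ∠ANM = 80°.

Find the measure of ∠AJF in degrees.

1. ∠FAN = 52°  [cyclic NMFA, opposite ∠M+∠A]
2. ∠ANF = 63°  [same arc FA]
3. ∠AFM = 100°  [cyclic NMFA, opposite ∠N+∠F]
4. ∠AFN = 65°  [△NFA]
5. ∠FAM = 17°  [△MFA]
6. ∠AJF = 98°  [△FJA]

∠AJF = 98°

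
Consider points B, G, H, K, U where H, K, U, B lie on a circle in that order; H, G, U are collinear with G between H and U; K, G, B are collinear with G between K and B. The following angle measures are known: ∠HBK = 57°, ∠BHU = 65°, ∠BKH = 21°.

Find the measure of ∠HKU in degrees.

1. ∠BUH = 21°  [same arc HB]
2. ∠HBU = 94°  [△HUB]
3. ∠HKU = 86°  [cyclic HKUB, opposite ∠K+∠B]

∠HKU = 86°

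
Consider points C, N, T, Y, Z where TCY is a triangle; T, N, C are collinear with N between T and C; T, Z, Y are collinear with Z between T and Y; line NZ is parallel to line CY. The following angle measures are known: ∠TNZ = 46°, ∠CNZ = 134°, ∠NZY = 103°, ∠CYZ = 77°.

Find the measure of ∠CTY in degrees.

∠CTY = 57°

1. ∠TCY = 46°  [NZ∥CY, corresponding at N]
2. ∠CYT = 77°  [Z on ray YT]
3. ∠CTY = 57°  [△TCY]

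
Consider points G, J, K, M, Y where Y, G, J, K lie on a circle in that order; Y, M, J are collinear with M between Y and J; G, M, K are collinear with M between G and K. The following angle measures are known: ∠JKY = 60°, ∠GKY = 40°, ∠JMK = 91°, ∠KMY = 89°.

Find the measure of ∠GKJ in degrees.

1. ∠JGY = 120°  [cyclic YGJK, opposite ∠G+∠K]
2. ∠GJY = 40°  [same arc YG]
3. ∠GYJ = 20°  [△YGJ]
4. ∠GKJ = 20°  [same arc GJ]

∠GKJ = 20°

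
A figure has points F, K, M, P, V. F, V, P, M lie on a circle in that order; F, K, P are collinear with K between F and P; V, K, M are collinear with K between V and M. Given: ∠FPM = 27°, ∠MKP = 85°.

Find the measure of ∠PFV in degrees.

1. ∠FVM = 27°  [same arc FM]
2. ∠FKV = 85°  [vertical angles at K]
3. ∠PFV = 68°  [△FKV]

∠PFV = 68°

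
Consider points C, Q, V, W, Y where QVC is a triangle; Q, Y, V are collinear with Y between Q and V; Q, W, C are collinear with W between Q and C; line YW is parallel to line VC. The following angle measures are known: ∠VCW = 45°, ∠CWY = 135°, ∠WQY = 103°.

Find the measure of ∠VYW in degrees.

1. ∠QWY = 45°  [linear pair at W on QC]
2. ∠QYW = 32°  [△QYW]
3. ∠VYW = 148°  [linear pair at Y on QV]

∠VYW = 148°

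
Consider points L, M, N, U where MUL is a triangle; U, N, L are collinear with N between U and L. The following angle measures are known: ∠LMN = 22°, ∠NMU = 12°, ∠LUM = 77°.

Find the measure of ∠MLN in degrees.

∠MLN = 69°

1. ∠MUN = 77°  [N on ray UL]
2. ∠MNU = 91°  [△MUN]
3. ∠LNM = 89°  [linear pair at N on UL]
4. ∠MLN = 69°  [△MNL]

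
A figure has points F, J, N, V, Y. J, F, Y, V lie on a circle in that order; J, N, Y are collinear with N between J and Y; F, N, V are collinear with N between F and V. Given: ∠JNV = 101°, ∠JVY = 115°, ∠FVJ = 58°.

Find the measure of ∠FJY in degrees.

∠FJY = 57°

1. ∠JFY = 65°  [cyclic JFYV, opposite ∠F+∠V]
2. ∠FYJ = 58°  [same arc JF]
3. ∠FJY = 57°  [△JFY]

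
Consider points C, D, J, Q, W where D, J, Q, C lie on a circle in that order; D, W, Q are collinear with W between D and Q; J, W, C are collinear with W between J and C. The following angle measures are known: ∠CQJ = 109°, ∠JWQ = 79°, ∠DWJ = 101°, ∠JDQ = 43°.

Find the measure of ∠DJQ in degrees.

∠DJQ = 64°

1. ∠CDJ = 71°  [cyclic DJQC, opposite ∠D+∠Q]
2. ∠CJD = 36°  [△DWJ]
3. ∠DCJ = 73°  [△DJC]
4. ∠DQJ = 73°  [same arc DJ]
5. ∠DJQ = 64°  [△DJQ]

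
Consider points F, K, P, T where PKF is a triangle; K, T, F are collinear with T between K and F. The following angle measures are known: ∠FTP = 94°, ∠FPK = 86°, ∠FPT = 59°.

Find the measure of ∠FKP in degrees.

∠FKP = 67°

1. ∠PFT = 27°  [△PTF]
2. ∠KFP = 27°  [T on ray FK]
3. ∠FKP = 67°  [△PKF]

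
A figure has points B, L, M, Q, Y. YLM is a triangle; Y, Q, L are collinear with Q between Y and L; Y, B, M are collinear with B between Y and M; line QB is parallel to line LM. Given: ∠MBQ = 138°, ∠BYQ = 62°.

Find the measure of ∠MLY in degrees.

1. ∠QBY = 42°  [linear pair at B on YM]
2. ∠BQY = 76°  [△YQB]
3. ∠MLY = 76°  [QB∥LM, corresponding at Q]

∠MLY = 76°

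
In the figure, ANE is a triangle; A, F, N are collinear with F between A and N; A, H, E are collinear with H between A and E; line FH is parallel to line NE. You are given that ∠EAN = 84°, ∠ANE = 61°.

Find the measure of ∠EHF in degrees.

∠EHF = 145°

1. ∠AEN = 35°  [△ANE]
2. ∠AHF = 35°  [FH∥NE, corresponding at H]
3. ∠EHF = 145°  [linear pair at H on AE]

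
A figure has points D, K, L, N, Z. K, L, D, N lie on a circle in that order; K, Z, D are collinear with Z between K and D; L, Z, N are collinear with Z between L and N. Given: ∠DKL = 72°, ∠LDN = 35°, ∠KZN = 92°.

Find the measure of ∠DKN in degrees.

∠DKN = 73°

1. ∠DNL = 72°  [same arc LD]
2. ∠DLN = 73°  [△LDN]
3. ∠DKN = 73°  [same arc DN]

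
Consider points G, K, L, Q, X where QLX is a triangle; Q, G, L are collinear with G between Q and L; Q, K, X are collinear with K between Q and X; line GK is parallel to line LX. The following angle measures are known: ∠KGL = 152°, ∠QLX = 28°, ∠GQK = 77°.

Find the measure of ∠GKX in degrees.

∠GKX = 105°

1. ∠KGQ = 28°  [linear pair at G on QL]
2. ∠GKQ = 75°  [△QGK]
3. ∠GKX = 105°  [linear pair at K on QX]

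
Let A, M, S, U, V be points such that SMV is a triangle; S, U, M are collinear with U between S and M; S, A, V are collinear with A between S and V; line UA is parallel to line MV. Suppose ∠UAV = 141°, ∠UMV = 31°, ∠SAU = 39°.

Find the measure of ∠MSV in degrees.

1. ∠SMV = 31°  [U on ray MS]
2. ∠MVS = 39°  [UA∥MV, corresponding at A]
3. ∠MSV = 110°  [△SMV]

∠MSV = 110°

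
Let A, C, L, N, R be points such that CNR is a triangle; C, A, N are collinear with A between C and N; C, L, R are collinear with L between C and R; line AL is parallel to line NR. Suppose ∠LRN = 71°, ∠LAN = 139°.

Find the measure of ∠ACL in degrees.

∠ACL = 68°

1. ∠CRN = 71°  [L on ray RC]
2. ∠CAL = 41°  [linear pair at A on CN]
3. ∠ALC = 71°  [AL∥NR, corresponding at L]
4. ∠ACL = 68°  [△CAL]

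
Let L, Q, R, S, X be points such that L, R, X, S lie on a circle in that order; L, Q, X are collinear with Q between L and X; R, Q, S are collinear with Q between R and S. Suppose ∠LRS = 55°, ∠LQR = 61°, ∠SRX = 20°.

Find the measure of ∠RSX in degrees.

1. ∠LXS = 55°  [same arc LS]
2. ∠SQX = 61°  [vertical angles at Q]
3. ∠RSX = 64°  [△XQS]

∠RSX = 64°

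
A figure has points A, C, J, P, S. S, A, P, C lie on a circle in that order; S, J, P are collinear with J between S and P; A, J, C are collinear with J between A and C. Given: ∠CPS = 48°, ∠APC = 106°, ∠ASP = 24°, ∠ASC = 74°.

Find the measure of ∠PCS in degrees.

1. ∠ACP = 24°  [same arc AP]
2. ∠CAP = 50°  [△APC]
3. ∠CSP = 50°  [same arc PC]
4. ∠PCS = 82°  [△SPC]

∠PCS = 82°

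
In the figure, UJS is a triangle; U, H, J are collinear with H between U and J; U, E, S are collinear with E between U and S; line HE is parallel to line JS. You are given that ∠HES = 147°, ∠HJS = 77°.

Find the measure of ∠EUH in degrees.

1. ∠HEU = 33°  [linear pair at E on US]
2. ∠SJU = 77°  [H on ray JU]
3. ∠JSU = 33°  [HE∥JS, corresponding at E]
4. ∠JUS = 70°  [△UJS]
5. ∠EUH = 70°  [H on UJ, E on US]

∠EUH = 70°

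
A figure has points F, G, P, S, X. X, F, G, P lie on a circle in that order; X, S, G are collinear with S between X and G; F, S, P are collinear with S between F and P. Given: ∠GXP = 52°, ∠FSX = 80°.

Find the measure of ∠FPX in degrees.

1. ∠GFP = 52°  [same arc GP]
2. ∠FSG = 100°  [linear pair at S on XG]
3. ∠FGX = 28°  [△FSG]
4. ∠FPX = 28°  [same arc XF]

∠FPX = 28°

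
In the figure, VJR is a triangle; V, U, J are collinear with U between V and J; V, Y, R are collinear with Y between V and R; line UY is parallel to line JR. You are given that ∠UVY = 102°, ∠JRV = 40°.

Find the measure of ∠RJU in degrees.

∠RJU = 38°

1. ∠JVR = 102°  [U on VJ, Y on VR]
2. ∠RJV = 38°  [△VJR]
3. ∠RJU = 38°  [U on ray JV]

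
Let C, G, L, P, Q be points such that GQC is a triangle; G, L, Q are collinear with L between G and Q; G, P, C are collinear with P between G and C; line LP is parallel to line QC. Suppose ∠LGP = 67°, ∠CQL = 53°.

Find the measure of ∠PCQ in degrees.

∠PCQ = 60°

1. ∠CGQ = 67°  [L on GQ, P on GC]
2. ∠CQG = 53°  [L on ray QG]
3. ∠GCQ = 60°  [△GQC]
4. ∠PCQ = 60°  [P on ray CG]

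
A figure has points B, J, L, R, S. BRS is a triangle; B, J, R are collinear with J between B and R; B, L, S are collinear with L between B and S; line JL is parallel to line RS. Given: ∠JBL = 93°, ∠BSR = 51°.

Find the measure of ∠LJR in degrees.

1. ∠RBS = 93°  [J on BR, L on BS]
2. ∠BRS = 36°  [△BRS]
3. ∠BJL = 36°  [JL∥RS, corresponding at J]
4. ∠LJR = 144°  [linear pair at J on BR]

∠LJR = 144°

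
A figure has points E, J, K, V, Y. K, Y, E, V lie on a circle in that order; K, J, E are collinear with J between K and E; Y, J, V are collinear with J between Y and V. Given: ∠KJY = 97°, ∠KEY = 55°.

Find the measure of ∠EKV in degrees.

1. ∠EJV = 97°  [vertical angles at J]
2. ∠KVY = 55°  [same arc KY]
3. ∠KJV = 83°  [linear pair at J on KE]
4. ∠EKV = 42°  [△KJV]

∠EKV = 42°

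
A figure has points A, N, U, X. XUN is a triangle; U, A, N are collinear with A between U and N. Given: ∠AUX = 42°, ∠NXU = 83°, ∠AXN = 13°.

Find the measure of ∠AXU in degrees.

1. ∠NUX = 42°  [A on ray UN]
2. ∠UNX = 55°  [△XUN]
3. ∠ANX = 55°  [A on ray NU]
4. ∠NAX = 112°  [△XAN]
5. ∠UAX = 68°  [linear pair at A on UN]
6. ∠AXU = 70°  [△XUA]

∠AXU = 70°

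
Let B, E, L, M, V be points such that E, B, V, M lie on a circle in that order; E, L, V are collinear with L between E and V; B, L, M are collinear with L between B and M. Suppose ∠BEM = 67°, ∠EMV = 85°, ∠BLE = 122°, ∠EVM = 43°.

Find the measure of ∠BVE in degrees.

∠BVE = 70°

1. ∠BVM = 113°  [cyclic EBVM, opposite ∠E+∠V]
2. ∠MLV = 122°  [vertical angles at L]
3. ∠BLV = 58°  [linear pair at L on EV]
4. ∠BMV = 15°  [△VLM]
5. ∠MBV = 52°  [△BVM]
6. ∠BVE = 70°  [△BLV]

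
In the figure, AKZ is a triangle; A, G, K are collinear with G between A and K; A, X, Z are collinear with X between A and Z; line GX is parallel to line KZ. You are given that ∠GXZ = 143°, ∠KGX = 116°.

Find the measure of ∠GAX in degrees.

∠GAX = 79°

1. ∠AXG = 37°  [linear pair at X on AZ]
2. ∠AGX = 64°  [linear pair at G on AK]
3. ∠GAX = 79°  [△AGX]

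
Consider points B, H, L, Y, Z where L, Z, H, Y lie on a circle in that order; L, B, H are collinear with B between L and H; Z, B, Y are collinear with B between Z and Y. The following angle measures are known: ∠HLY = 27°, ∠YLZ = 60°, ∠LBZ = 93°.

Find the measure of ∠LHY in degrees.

1. ∠HZY = 27°  [same arc HY]
2. ∠YHZ = 120°  [cyclic LZHY, opposite ∠L+∠H]
3. ∠HBY = 93°  [vertical angles at B]
4. ∠HYZ = 33°  [△ZHY]
5. ∠LHY = 54°  [△HBY]

∠LHY = 54°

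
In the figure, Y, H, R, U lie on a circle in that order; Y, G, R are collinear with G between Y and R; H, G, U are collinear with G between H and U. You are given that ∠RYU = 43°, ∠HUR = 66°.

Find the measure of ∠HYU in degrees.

1. ∠RHU = 43°  [same arc RU]
2. ∠HRU = 71°  [△HRU]
3. ∠HYU = 109°  [cyclic YHRU, opposite ∠Y+∠R]

∠HYU = 109°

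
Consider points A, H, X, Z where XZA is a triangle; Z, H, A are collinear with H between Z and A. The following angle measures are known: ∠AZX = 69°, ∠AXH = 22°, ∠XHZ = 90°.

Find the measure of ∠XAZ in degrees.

1. ∠AHX = 90°  [linear pair at H on ZA]
2. ∠HAX = 68°  [△XHA]
3. ∠XAZ = 68°  [H on ray AZ]

∠XAZ = 68°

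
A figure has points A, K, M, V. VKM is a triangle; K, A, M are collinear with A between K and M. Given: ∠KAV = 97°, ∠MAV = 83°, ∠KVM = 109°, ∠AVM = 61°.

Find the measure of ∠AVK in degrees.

1. ∠AMV = 36°  [△VAM]
2. ∠KMV = 36°  [A on ray MK]
3. ∠MKV = 35°  [△VKM]
4. ∠AKV = 35°  [A on ray KM]
5. ∠AVK = 48°  [△VKA]

∠AVK = 48°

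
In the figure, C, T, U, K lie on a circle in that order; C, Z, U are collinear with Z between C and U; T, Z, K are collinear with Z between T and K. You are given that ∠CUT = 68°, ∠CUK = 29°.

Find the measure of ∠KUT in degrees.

∠KUT = 97°

1. ∠CKT = 68°  [same arc CT]
2. ∠CTK = 29°  [same arc CK]
3. ∠KCT = 83°  [△CTK]
4. ∠KUT = 97°  [cyclic CTUK, opposite ∠C+∠U]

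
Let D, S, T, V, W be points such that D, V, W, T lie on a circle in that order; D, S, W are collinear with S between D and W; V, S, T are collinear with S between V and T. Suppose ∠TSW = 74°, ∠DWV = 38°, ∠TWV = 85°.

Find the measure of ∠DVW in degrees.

1. ∠DSV = 74°  [vertical angles at S]
2. ∠DTV = 38°  [same arc DV]
3. ∠TDV = 95°  [cyclic DVWT, opposite ∠D+∠W]
4. ∠DVT = 47°  [△DVT]
5. ∠VDW = 59°  [△DSV]
6. ∠DVW = 83°  [△DVW]

∠DVW = 83°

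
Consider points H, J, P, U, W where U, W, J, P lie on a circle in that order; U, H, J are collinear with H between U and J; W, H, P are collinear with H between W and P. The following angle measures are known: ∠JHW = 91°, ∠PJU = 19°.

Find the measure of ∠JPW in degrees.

∠JPW = 72°

1. ∠PHU = 91°  [vertical angles at H]
2. ∠JHP = 89°  [linear pair at H on UJ]
3. ∠JPW = 72°  [△JHP]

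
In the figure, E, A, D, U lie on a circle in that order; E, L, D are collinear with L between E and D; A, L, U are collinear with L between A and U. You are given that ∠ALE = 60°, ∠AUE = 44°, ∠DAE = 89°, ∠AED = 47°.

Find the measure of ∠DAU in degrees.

1. ∠ALD = 120°  [linear pair at L on ED]
2. ∠ADE = 44°  [same arc EA]
3. ∠DAU = 16°  [△ALD]

∠DAU = 16°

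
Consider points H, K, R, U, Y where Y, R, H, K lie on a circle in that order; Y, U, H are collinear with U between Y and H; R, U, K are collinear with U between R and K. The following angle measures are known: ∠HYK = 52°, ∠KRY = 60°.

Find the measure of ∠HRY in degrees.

∠HRY = 112°

1. ∠KHY = 60°  [same arc YK]
2. ∠HKY = 68°  [△YHK]
3. ∠HRY = 112°  [cyclic YRHK, opposite ∠R+∠K]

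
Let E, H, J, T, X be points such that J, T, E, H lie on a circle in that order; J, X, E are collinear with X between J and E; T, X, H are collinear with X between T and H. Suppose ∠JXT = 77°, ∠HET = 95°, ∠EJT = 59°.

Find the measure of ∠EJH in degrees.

1. ∠EXH = 77°  [vertical angles at X]
2. ∠HTJ = 44°  [△JXT]
3. ∠HJT = 85°  [cyclic JTEH, opposite ∠J+∠E]
4. ∠HXJ = 103°  [linear pair at X on JE]
5. ∠JHT = 51°  [△JTH]
6. ∠EJH = 26°  [△JXH]

∠EJH = 26°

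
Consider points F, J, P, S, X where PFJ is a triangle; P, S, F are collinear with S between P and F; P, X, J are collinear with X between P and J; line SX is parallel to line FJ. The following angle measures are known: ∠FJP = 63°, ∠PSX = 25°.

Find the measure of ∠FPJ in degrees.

∠FPJ = 92°

1. ∠PXS = 63°  [SX∥FJ, corresponding at X]
2. ∠SPX = 92°  [△PSX]
3. ∠FPJ = 92°  [S on PF, X on PJ]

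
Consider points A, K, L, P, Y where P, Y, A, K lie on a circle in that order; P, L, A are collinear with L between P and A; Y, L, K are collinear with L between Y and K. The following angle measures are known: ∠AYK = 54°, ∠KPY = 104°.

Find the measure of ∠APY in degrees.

∠APY = 50°

1. ∠KAY = 76°  [cyclic PYAK, opposite ∠P+∠A]
2. ∠AKY = 50°  [△YAK]
3. ∠APY = 50°  [same arc YA]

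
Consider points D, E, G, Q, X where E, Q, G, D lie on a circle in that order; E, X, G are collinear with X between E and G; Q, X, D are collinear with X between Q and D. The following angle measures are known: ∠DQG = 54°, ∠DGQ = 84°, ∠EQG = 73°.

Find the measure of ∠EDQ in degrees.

∠EDQ = 65°

1. ∠DEG = 54°  [same arc GD]
2. ∠DEQ = 96°  [cyclic EQGD, opposite ∠E+∠G]
3. ∠EDG = 107°  [cyclic EQGD, opposite ∠Q+∠D]
4. ∠DGE = 19°  [△EGD]
5. ∠DQE = 19°  [same arc ED]
6. ∠EDQ = 65°  [△EQD]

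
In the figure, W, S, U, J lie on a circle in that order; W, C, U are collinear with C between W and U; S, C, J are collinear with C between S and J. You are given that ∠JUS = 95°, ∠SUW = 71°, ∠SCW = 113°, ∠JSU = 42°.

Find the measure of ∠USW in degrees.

1. ∠SJU = 43°  [△SUJ]
2. ∠SWU = 43°  [same arc SU]
3. ∠USW = 66°  [△WSU]

∠USW = 66°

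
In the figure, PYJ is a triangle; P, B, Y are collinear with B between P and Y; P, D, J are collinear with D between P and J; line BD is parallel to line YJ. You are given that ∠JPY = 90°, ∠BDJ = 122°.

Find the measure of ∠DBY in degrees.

1. ∠BPD = 90°  [B on PY, D on PJ]
2. ∠BDP = 58°  [linear pair at D on PJ]
3. ∠DBP = 32°  [△PBD]
4. ∠DBY = 148°  [linear pair at B on PY]

∠DBY = 148°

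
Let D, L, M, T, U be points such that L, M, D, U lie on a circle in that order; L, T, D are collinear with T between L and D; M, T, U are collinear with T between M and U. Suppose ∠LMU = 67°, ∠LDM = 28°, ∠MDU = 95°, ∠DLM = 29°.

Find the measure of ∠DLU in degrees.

∠DLU = 56°

1. ∠LDU = 67°  [same arc LU]
2. ∠DML = 123°  [△LMD]
3. ∠DUL = 57°  [cyclic LMDU, opposite ∠M+∠U]
4. ∠DLU = 56°  [△LDU]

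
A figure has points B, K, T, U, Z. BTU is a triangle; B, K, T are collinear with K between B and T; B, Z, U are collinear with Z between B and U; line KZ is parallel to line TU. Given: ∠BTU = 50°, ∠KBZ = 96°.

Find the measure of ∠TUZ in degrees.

∠TUZ = 34°

1. ∠BKZ = 50°  [KZ∥TU, corresponding at K]
2. ∠BZK = 34°  [△BKZ]
3. ∠KZU = 146°  [linear pair at Z on BU]
4. ∠TUZ = 34°  [KZ∥TU, co-interior at U–Z]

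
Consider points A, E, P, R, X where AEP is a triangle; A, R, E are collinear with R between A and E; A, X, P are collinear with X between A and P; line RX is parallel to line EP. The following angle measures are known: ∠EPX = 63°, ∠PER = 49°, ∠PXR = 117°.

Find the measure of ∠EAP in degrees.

1. ∠APE = 63°  [X on ray PA]
2. ∠AEP = 49°  [R on ray EA]
3. ∠EAP = 68°  [△AEP]

∠EAP = 68°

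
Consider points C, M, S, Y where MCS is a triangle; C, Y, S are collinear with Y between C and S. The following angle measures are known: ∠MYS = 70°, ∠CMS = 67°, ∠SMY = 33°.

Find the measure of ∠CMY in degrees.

1. ∠MSY = 77°  [△MYS]
2. ∠CYM = 110°  [linear pair at Y on CS]
3. ∠CSM = 77°  [Y on ray SC]
4. ∠MCS = 36°  [△MCS]
5. ∠MCY = 36°  [Y on ray CS]
6. ∠CMY = 34°  [△MCY]

∠CMY = 34°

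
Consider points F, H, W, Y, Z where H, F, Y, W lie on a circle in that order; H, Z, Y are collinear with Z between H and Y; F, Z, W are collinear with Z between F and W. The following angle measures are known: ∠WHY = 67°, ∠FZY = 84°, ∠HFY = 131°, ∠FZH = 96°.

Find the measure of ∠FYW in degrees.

1. ∠WFY = 67°  [same arc YW]
2. ∠FYH = 29°  [△FZY]
3. ∠FHY = 20°  [△HFY]
4. ∠FWY = 20°  [same arc FY]
5. ∠FYW = 93°  [△FYW]

∠FYW = 93°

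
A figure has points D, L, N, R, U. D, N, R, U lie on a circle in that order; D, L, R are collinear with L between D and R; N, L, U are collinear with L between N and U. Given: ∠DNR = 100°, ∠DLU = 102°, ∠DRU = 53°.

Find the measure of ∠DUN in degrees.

∠DUN = 31°

1. ∠DUR = 80°  [cyclic DNRU, opposite ∠N+∠U]
2. ∠RDU = 47°  [△DRU]
3. ∠DUN = 31°  [△DLU]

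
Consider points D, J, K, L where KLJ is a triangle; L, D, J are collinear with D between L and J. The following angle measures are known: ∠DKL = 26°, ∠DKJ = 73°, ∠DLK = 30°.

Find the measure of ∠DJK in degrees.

∠DJK = 51°

1. ∠KDL = 124°  [△KLD]
2. ∠JDK = 56°  [linear pair at D on LJ]
3. ∠DJK = 51°  [△KDJ]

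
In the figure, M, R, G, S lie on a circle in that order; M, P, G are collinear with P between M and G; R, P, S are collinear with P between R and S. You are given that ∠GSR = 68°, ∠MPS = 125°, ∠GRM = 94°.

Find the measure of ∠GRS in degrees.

1. ∠GMR = 68°  [same arc RG]
2. ∠GPR = 125°  [vertical angles at P]
3. ∠MGR = 18°  [△MRG]
4. ∠GRS = 37°  [△RPG]

∠GRS = 37°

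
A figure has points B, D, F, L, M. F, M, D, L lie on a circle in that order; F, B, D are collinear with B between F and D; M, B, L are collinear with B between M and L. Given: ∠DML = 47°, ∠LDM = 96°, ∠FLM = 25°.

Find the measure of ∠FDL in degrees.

∠FDL = 71°

1. ∠LFM = 84°  [cyclic FMDL, opposite ∠F+∠D]
2. ∠FML = 71°  [△FML]
3. ∠FDL = 71°  [same arc FL]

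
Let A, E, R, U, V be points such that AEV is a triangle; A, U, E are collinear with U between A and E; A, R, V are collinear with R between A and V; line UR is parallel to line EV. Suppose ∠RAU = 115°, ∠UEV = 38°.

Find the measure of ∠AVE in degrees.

∠AVE = 27°

1. ∠EAV = 115°  [U on AE, R on AV]
2. ∠AEV = 38°  [U on ray EA]
3. ∠AVE = 27°  [△AEV]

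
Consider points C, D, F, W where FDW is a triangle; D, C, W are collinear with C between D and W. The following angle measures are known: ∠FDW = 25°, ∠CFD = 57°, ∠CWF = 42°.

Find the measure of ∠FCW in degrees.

∠FCW = 82°

1. ∠CDF = 25°  [C on ray DW]
2. ∠DCF = 98°  [△FDC]
3. ∠FCW = 82°  [linear pair at C on DW]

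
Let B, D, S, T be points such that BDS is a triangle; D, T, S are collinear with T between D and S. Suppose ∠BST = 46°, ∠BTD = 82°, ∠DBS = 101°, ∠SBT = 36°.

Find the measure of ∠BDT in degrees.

1. ∠BSD = 46°  [T on ray SD]
2. ∠BDS = 33°  [△BDS]
3. ∠BDT = 33°  [T on ray DS]

∠BDT = 33°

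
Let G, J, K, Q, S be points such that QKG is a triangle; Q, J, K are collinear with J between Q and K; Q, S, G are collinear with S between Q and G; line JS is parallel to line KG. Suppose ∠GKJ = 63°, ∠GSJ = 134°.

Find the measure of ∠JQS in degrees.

∠JQS = 71°

1. ∠GKQ = 63°  [J on ray KQ]
2. ∠JSQ = 46°  [linear pair at S on QG]
3. ∠QJS = 63°  [JS∥KG, corresponding at J]
4. ∠JQS = 71°  [△QJS]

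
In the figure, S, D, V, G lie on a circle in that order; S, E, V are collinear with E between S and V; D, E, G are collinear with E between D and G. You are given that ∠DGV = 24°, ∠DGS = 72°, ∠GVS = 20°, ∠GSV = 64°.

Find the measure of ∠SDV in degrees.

1. ∠DSV = 24°  [same arc DV]
2. ∠DVS = 72°  [same arc SD]
3. ∠SDV = 84°  [△SDV]

∠SDV = 84°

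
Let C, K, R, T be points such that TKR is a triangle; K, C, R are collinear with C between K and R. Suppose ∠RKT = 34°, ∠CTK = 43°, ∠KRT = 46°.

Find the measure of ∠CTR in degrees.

1. ∠CKT = 34°  [C on ray KR]
2. ∠KCT = 103°  [△TKC]
3. ∠CRT = 46°  [C on ray RK]
4. ∠RCT = 77°  [linear pair at C on KR]
5. ∠CTR = 57°  [△TCR]

∠CTR = 57°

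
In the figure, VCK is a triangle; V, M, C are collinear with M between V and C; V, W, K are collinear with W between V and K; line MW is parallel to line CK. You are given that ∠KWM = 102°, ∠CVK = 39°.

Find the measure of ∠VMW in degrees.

∠VMW = 63°

1. ∠MWV = 78°  [linear pair at W on VK]
2. ∠MVW = 39°  [M on VC, W on VK]
3. ∠VMW = 63°  [△VMW]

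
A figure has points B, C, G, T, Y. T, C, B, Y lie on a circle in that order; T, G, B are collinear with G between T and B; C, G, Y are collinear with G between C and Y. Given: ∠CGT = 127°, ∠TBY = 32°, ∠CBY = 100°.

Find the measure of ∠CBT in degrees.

∠CBT = 68°

1. ∠BGY = 127°  [vertical angles at G]
2. ∠BGC = 53°  [linear pair at G on TB]
3. ∠BYC = 21°  [△BGY]
4. ∠BCY = 59°  [△CBY]
5. ∠CBT = 68°  [△CGB]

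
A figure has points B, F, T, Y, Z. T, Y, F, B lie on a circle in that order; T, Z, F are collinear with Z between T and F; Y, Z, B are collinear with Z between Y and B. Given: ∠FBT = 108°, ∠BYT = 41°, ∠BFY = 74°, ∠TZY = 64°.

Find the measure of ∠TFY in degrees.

∠TFY = 33°

1. ∠FYT = 72°  [cyclic TYFB, opposite ∠Y+∠B]
2. ∠FTY = 75°  [△TZY]
3. ∠TFY = 33°  [△TYF]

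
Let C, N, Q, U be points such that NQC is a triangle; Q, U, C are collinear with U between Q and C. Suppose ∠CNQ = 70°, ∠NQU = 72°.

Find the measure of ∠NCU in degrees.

∠NCU = 38°

1. ∠CQN = 72°  [U on ray QC]
2. ∠NCQ = 38°  [△NQC]
3. ∠NCU = 38°  [U on ray CQ]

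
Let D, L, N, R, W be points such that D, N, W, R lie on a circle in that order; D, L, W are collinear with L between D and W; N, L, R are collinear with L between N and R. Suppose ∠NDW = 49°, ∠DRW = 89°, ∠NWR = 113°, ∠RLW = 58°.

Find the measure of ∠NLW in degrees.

1. ∠NRW = 49°  [same arc NW]
2. ∠DNW = 91°  [cyclic DNWR, opposite ∠N+∠R]
3. ∠RNW = 18°  [△NWR]
4. ∠DWN = 40°  [△DNW]
5. ∠NLW = 122°  [△NLW]

∠NLW = 122°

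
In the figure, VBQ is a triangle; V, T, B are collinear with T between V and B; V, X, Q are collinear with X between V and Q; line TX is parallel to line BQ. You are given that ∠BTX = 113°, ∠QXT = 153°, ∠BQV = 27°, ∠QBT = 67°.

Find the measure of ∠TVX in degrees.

1. ∠VTX = 67°  [linear pair at T on VB]
2. ∠TXV = 27°  [linear pair at X on VQ]
3. ∠TVX = 86°  [△VTX]

∠TVX = 86°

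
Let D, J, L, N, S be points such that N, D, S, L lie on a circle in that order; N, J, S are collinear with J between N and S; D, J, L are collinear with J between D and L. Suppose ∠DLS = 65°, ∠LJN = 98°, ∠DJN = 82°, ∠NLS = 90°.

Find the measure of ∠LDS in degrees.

1. ∠DNS = 65°  [same arc DS]
2. ∠DJS = 98°  [vertical angles at J]
3. ∠NDS = 90°  [cyclic NDSL, opposite ∠D+∠L]
4. ∠DSN = 25°  [△NDS]
5. ∠LDS = 57°  [△DJS]

∠LDS = 57°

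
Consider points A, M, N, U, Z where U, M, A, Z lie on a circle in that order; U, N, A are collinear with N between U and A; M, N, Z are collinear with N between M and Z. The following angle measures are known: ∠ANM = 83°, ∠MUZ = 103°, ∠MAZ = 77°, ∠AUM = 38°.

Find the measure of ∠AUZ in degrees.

∠AUZ = 65°

1. ∠AZM = 38°  [same arc MA]
2. ∠AMZ = 65°  [△MAZ]
3. ∠AUZ = 65°  [same arc AZ]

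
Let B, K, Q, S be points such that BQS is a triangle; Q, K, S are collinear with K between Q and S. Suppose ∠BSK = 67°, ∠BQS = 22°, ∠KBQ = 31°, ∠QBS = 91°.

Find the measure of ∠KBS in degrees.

1. ∠BQK = 22°  [K on ray QS]
2. ∠BKQ = 127°  [△BQK]
3. ∠BKS = 53°  [linear pair at K on QS]
4. ∠KBS = 60°  [△BKS]

∠KBS = 60°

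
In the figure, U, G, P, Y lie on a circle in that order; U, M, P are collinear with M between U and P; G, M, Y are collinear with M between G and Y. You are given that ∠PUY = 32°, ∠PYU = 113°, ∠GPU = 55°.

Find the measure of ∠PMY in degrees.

∠PMY = 87°

1. ∠GYU = 55°  [same arc UG]
2. ∠UMY = 93°  [△UMY]
3. ∠PMY = 87°  [linear pair at M on UP]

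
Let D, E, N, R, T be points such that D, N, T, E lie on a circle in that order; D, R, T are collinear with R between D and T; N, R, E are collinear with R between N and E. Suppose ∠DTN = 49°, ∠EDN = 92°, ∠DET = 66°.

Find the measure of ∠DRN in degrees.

1. ∠DEN = 49°  [same arc DN]
2. ∠DNE = 39°  [△DNE]
3. ∠DNT = 114°  [cyclic DNTE, opposite ∠N+∠E]
4. ∠NDT = 17°  [△DNT]
5. ∠DRN = 124°  [△DRN]

∠DRN = 124°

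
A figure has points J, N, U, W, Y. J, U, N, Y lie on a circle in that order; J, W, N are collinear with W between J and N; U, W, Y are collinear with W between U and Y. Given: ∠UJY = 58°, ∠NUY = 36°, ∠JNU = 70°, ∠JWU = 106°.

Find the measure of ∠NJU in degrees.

∠NJU = 22°

1. ∠UNY = 122°  [cyclic JUNY, opposite ∠J+∠N]
2. ∠NYU = 22°  [△UNY]
3. ∠NJU = 22°  [same arc UN]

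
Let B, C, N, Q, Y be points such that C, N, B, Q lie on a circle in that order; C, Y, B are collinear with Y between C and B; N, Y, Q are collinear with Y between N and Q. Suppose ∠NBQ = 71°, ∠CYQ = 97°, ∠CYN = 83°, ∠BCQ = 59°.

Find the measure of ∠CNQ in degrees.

∠CNQ = 47°

1. ∠NCQ = 109°  [cyclic CNBQ, opposite ∠C+∠B]
2. ∠CQN = 24°  [△CYQ]
3. ∠CNQ = 47°  [△CNQ]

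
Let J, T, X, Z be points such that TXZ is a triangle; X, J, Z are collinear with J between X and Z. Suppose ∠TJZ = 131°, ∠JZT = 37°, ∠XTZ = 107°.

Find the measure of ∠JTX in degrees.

1. ∠TJX = 49°  [linear pair at J on XZ]
2. ∠TZX = 37°  [J on ray ZX]
3. ∠TXZ = 36°  [△TXZ]
4. ∠JXT = 36°  [J on ray XZ]
5. ∠JTX = 95°  [△TXJ]

∠JTX = 95°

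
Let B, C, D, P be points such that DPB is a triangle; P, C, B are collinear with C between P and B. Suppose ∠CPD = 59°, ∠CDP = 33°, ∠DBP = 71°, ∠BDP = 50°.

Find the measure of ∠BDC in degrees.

1. ∠DCP = 88°  [△DPC]
2. ∠CBD = 71°  [C on ray BP]
3. ∠BCD = 92°  [linear pair at C on PB]
4. ∠BDC = 17°  [△DCB]

∠BDC = 17°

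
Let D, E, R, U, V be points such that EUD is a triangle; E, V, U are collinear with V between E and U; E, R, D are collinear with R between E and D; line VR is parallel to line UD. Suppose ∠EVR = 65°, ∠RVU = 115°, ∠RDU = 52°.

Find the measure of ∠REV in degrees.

1. ∠DUE = 65°  [VR∥UD, corresponding at V]
2. ∠EDU = 52°  [R on ray DE]
3. ∠DEU = 63°  [△EUD]
4. ∠REV = 63°  [V on EU, R on ED]

∠REV = 63°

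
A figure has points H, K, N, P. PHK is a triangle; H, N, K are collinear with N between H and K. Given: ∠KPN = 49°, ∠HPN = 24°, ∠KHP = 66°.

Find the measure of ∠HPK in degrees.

∠HPK = 73°

1. ∠NHP = 66°  [N on ray HK]
2. ∠HNP = 90°  [△PHN]
3. ∠KNP = 90°  [linear pair at N on HK]
4. ∠NKP = 41°  [△PNK]
5. ∠HKP = 41°  [N on ray KH]
6. ∠HPK = 73°  [△PHK]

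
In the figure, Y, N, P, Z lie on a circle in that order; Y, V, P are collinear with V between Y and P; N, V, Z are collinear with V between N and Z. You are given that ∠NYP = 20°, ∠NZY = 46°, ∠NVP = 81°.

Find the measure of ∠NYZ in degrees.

1. ∠NZP = 20°  [same arc NP]
2. ∠NPY = 46°  [same arc YN]
3. ∠PNZ = 53°  [△NVP]
4. ∠NPZ = 107°  [△NPZ]
5. ∠NYZ = 73°  [cyclic YNPZ, opposite ∠Y+∠P]

∠NYZ = 73°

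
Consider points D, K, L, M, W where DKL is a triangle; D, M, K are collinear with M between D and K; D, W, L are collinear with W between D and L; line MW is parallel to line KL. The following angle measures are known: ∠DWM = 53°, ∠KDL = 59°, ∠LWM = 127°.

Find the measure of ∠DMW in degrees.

1. ∠DLK = 53°  [MW∥KL, corresponding at W]
2. ∠DKL = 68°  [△DKL]
3. ∠DMW = 68°  [MW∥KL, corresponding at M]

∠DMW = 68°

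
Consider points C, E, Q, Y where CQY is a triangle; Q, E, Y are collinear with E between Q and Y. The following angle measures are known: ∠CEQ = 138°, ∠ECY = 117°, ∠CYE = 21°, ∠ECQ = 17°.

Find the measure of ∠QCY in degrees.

∠QCY = 134°

1. ∠CQE = 25°  [△CQE]
2. ∠CYQ = 21°  [E on ray YQ]
3. ∠CQY = 25°  [E on ray QY]
4. ∠QCY = 134°  [△CQY]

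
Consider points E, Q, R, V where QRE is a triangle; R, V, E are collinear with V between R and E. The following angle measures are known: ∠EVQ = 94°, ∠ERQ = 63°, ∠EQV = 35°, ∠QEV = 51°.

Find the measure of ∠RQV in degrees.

∠RQV = 31°

1. ∠QVR = 86°  [linear pair at V on RE]
2. ∠QRV = 63°  [V on ray RE]
3. ∠RQV = 31°  [△QRV]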